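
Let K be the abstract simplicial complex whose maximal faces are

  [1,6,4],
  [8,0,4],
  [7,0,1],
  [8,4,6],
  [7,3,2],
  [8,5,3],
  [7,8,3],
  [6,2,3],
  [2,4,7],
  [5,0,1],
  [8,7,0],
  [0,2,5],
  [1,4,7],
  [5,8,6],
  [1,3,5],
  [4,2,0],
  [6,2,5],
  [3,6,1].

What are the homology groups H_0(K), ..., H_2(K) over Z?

H_0 ≅ Z,  H_1 ≅ Z ⊕ Z/2,  H_2 = 0.

We work with the vertex ordering 0 < 1 < 2 < 3 < 4 < 5 < 6 < 7 < 8. The simplices of K, each written with vertices in increasing order, are:

  0-simplices (9): [0], [1], [2], [3], [4], [5], [6], [7], [8]
  1-simplices (27): (27 of them)
  2-simplices (18): [0,1,5], [0,1,7], [0,2,4], [0,2,5], [0,4,8], [0,7,8], [1,3,5], [1,3,6], [1,4,6], [1,4,7], [2,3,6], [2,3,7], [2,4,7], [2,5,6], [3,5,8], [3,7,8], [4,6,8], [5,6,8]

so the chain groups are C_0 ≅ Z^9, C_1 ≅ Z^27, C_2 ≅ Z^18.

Boundary ∂_1: C_1 → C_0 maps an edge to its endpoints' difference, ∂[p,q] = q − p. For instance
  ∂[3,7] = [7] − [3].
The 9×27 boundary matrix has rank 8 and Smith normal form diag(1,1,1,1,1,1,1,1).

The boundary map ∂_2: C_2 → C_1 acts by ∂[p,q,r] = [q,r] − [p,r] + [p,q]. For instance
  ∂[1,3,6] = [3,6] − [1,6] + [1,3],
  ∂[2,5,6] = [5,6] − [2,6] + [2,5].
As a 27×18 matrix over Z this has rank 18, with invariant factors (1,1,1,1,1,1,1,1,1,1,1,1,1,1,1,1,1,2).

Reading off H_k = ker ∂_k / im ∂_{k+1}:

  H_0: rank C_0 − rank ∂_1 = 9 − 8 = 1, and the invariant factors of ∂_1 are all 1, so H_0 = Z.
  H_1: rank ker ∂_1 − rank ∂_2 = (27 − 8) − 18 = 1, and ∂_2 has invariant factor 2 > 1, so H_1 = Z ⊕ Z/2.
  H_2: rank ker ∂_2 − rank ∂_3 = (18 − 18) − 0 = 0, and there is no ∂_3, so H_2 = 0.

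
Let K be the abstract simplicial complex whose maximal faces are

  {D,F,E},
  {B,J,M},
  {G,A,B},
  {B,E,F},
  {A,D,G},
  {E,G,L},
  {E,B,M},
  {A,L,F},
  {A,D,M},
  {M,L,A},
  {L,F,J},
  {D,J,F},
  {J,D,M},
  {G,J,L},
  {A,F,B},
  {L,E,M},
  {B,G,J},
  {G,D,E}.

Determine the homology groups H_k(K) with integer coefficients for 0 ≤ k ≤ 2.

H_0 = Z,  H_1 = Z^2,  H_2 = Z.

K has 9 vertices, 27 edges, 18 triangles.
rank ∂_0 = 0, rank ∂_1 = 8 ⇒ b_0 = 9 − 0 − 8 = 1; all invariant factors of ∂_1 are 1 so no torsion. So H_0 = Z.
rank ∂_1 = 8, rank ∂_2 = 17 ⇒ b_1 = 27 − 8 − 17 = 2; all invariant factors of ∂_2 are 1 so no torsion. So H_1 = Z^2.
rank ∂_2 = 17, rank ∂_3 = 0 ⇒ b_2 = 18 − 17 − 0 = 1. So H_2 = Z.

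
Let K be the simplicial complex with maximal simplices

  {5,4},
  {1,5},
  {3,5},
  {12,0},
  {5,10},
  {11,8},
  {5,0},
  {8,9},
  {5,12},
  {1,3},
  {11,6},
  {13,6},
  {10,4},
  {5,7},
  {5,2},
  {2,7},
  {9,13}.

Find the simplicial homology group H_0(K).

H_0 = Z^2.

Take the total order 0 < 1 < 2 < 3 < 4 < 5 < 6 < 7 < 8 < 9 < 10 < 11 < 12 < 13 on the vertex set. Then K (dimension 1) consists of the simplices:

  0-simplices (14): [0], [1], [2], [3], [4], [5], [6], [7], [8], [9], [10], [11], [12], [13]
  1-simplices (17): [0,5], [0,12], [1,3], [1,5], [2,5], [2,7], [3,5], [4,5], [4,10], [5,7], [5,10], [5,12], [6,11], [6,13], [8,9], [8,11], [9,13]

giving chain groups C_0 ≅ Z^14, C_1 ≅ Z^17.

∂_1: C_1 → C_0 is given by ∂[p,q] = [q] − [p]. For instance
  ∂[8,11] = [11] − [8].
The resulting 14×17 matrix has rank 12, and its Smith normal form has invariant factors (1,1,1,1,1,1,1,1,1,1,1,1).

Computing H_k = (kernel of ∂_k) / (image of ∂_{k+1}):

  H_0: rank C_0 − rank ∂_1 = 14 − 12 = 2, and the invariant factors of ∂_1 are all 1, so H_0 ≅ Z^2.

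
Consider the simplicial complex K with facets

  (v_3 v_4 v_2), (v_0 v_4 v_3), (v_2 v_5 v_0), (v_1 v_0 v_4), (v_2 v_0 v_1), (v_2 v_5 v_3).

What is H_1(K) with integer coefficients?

Take the total order v_0 < v_1 < v_2 < v_3 < v_4 < v_5 on the vertex set. Then K (dimension 2) consists of the simplices:

  0-simplices (6): [v_0], [v_1], [v_2], [v_3], [v_4], [v_5]
  1-simplices (12): [v_0,v_1], [v_0,v_2], [v_0,v_3], [v_0,v_4], [v_0,v_5], [v_1,v_2], [v_1,v_4], [v_2,v_3], [v_2,v_4], [v_2,v_5], [v_3,v_4], [v_3,v_5]
  2-simplices (6): [v_0,v_1,v_2], [v_0,v_1,v_4], [v_0,v_2,v_5], [v_0,v_3,v_4], [v_2,v_3,v_4], [v_2,v_3,v_5]

giving chain groups C_0 ≅ Z^6, C_1 ≅ Z^12, C_2 ≅ Z^6.

Boundary ∂_1: C_1 → C_0 is given by ∂[p,q] = [q] − [p].
This gives a 6×12 integer matrix of rank 5; reducing to Smith normal form yields diagonal entries (1,1,1,1,1).

∂_2: C_2 → C_1 sends each 2-simplex [p,q,r] to [q,r] − [p,r] + [p,q]. For instance
  ∂[v_2,v_3,v_4] = [v_3,v_4] − [v_2,v_4] + [v_2,v_3],
  ∂[v_2,v_3,v_5] = [v_3,v_5] − [v_2,v_5] + [v_2,v_3].
This gives a 12×6 integer matrix of rank 6; reducing to Smith normal form yields diagonal entries (1,1,1,1,1,1).

Computing H_k = (kernel of ∂_k) / (image of ∂_{k+1}):

  H_1: rank ker ∂_1 − rank ∂_2 = (12 − 5) − 6 = 1, and the invariant factors of ∂_2 are all 1, so H_1 ≅ Z.

(K is a triangulation of the cylinder S^1 x I.)

H_1 ≅ Z.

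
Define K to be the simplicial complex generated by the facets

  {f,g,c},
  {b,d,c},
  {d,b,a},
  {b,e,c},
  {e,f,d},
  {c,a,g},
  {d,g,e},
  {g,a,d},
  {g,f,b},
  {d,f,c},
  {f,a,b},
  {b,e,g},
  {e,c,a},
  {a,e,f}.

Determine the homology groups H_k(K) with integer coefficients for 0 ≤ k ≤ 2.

H_0 = Z,  H_1 = Z^2,  H_2 = Z.

We work with the vertex ordering a < b < c < d < e < f < g. The simplices of K, each written with vertices in increasing order, are:

  0-simplices (7): a, b, c, d, e, f, g
  1-simplices (21): ab, ac, ad, ae, af, ag, bc, bd, be, bf, bg, cd, ce, cf, cg, de, df, dg, ef, eg, fg
  2-simplices (14): abd, abf, ace, acg, adg, aef, bcd, bce, beg, bfg, cdf, cfg, def, deg

giving chain groups C_0 ≅ Z^7, C_1 ≅ Z^21, C_2 ≅ Z^14.

Boundary ∂_1: C_1 → C_0 maps an edge to its endpoints' difference, ∂[p,q] = q − p. For instance
  ∂eg = g − e.
As a 7×21 matrix over Z this has rank 6, with invariant factors (1,1,1,1,1,1).

The boundary map ∂_2: C_2 → C_1 maps a triangle to the signed sum of its edges. For instance
  ∂bfg = fg − bg + bf,
  ∂bcd = cd − bd + bc.
The 21×14 boundary matrix has rank 13 and Smith normal form diag(1,1,1,1,1,1,1,1,1,1,1,1,1).

From H_k ≅ ker(∂_k) / im(∂_{k+1}) we obtain:

  H_0: rank C_0 − rank ∂_1 = 7 − 6 = 1, and the invariant factors of ∂_1 are all 1, so H_0 = Z.
  H_1: rank ker ∂_1 − rank ∂_2 = (21 − 6) − 13 = 2, and the invariant factors of ∂_2 are all 1, so H_1 = Z^2.
  H_2: rank ker ∂_2 − rank ∂_3 = (14 − 13) − 0 = 1, and there is no ∂_3, so H_2 = Z.

As a check, the Euler characteristic is 7 − 21 + 14 = 0, which agrees with 1 − 2 + 1 = 0.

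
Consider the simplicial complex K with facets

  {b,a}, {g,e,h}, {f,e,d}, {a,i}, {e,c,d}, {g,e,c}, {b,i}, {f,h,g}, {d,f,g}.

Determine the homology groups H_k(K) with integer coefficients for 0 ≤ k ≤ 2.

H_0 ≅ Z^2,  H_1 ≅ Z^2,  H_2 = 0.

Fix the vertex order a < b < c < d < e < f < g < h < i and write every simplex with vertices in increasing order. Then dim K = 2 and the simplices of K are:

  0-simplices (9): a, b, c, d, e, f, g, h, i
  1-simplices (15): ab, ai, bi, cd, ce, cg, de, df, dg, ef, eg, eh, fg, fh, gh
  2-simplices (6): cde, ceg, def, dfg, egh, fgh

giving chain groups C_0 ≅ Z^9, C_1 ≅ Z^15, C_2 ≅ Z^6.

Boundary ∂_1: C_1 → C_0 is given by ∂[p,q] = [q] − [p].
This gives a 9×15 integer matrix of rank 7; reducing to Smith normal form yields diagonal entries (1,1,1,1,1,1,1).

Boundary ∂_2: C_2 → C_1 sends each 2-simplex [p,q,r] to [q,r] − [p,r] + [p,q]. For instance
  ∂cde = de − ce + cd,
  ∂fgh = gh − fh + fg.
The resulting 15×6 matrix has rank 6, and its Smith normal form has invariant factors (1,1,1,1,1,1).

From H_k ≅ ker(∂_k) / im(∂_{k+1}) we obtain:

  H_0: rank C_0 − rank ∂_1 = 9 − 7 = 2, and the invariant factors of ∂_1 are all 1, so H_0 = Z^2.
  H_1: rank ker ∂_1 − rank ∂_2 = (15 − 7) − 6 = 2, and the invariant factors of ∂_2 are all 1, so H_1 = Z^2.
  H_2: rank ker ∂_2 − rank ∂_3 = (6 − 6) − 0 = 0, and there is no ∂_3, so H_2 = 0.

As a check, the Euler characteristic is 9 − 15 + 6 = 0, which agrees with 2 − 2 + 0 = 0.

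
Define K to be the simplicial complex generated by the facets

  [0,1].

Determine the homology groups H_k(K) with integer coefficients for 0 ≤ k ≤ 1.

We work with the vertex ordering 0 < 1. The simplices of K, each written with vertices in increasing order, are:

  0-simplices (2): [0], [1]
  1-simplices (1): [0,1]

so the chain groups are C_0 ≅ Z^2, C_1 ≅ Z^1.

The boundary map ∂_1: C_1 → C_0 maps an edge to its endpoints' difference, ∂[p,q] = q − p. For instance
  ∂[0,1] = [1] − [0].
The 2×1 boundary matrix has rank 1 and Smith normal form diag(1).

Computing H_k = (kernel of ∂_k) / (image of ∂_{k+1}):

  H_0: rank C_0 − rank ∂_1 = 2 − 1 = 1, and the invariant factors of ∂_1 are all 1, so H_0 ≅ Z.
  H_1: rank ker ∂_1 − rank ∂_2 = (1 − 1) − 0 = 0, and there is no ∂_2, so H_1 ≅ 0.

As a check, the Euler characteristic is 2 − 1 = 1, which agrees with 1 − 0 = 1.

H_0 = Z,  H_1 = 0.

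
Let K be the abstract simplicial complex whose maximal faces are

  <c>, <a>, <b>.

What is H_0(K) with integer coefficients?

We work with the vertex ordering a < b < c. The simplices of K, each written with vertices in increasing order, are:

  0-simplices (3): a, b, c

giving chain groups C_0 ≅ Z^3.

Computing H_k = (kernel of ∂_k) / (image of ∂_{k+1}):

  H_0: rank C_0 − rank ∂_1 = 3 − 0 = 3, and there is no ∂_1, so H_0 ≅ Z^3.

(K is a triangulation of a set of 3 points.)

H_0 ≅ Z^3.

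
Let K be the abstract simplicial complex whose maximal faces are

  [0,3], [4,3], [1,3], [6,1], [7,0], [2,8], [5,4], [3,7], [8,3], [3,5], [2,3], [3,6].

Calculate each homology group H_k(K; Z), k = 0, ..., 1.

H_0 ≅ Z,  H_1 ≅ Z^4.

Take the total order 0 < 1 < 2 < 3 < 4 < 5 < 6 < 7 < 8 on the vertex set. Then K (dimension 1) consists of the simplices:

  0-simplices (9): [0], [1], [2], [3], [4], [5], [6], [7], [8]
  1-simplices (12): [0,3], [0,7], [1,3], [1,6], [2,3], [2,8], [3,4], [3,5], [3,6], [3,7], [3,8], [4,5]

Hence C_0 ≅ Z^9, C_1 ≅ Z^12.

Boundary ∂_1: C_1 → C_0 sends each edge [p,q] (with p < q) to q − p.
The resulting 9×12 matrix has rank 8, and its Smith normal form has invariant factors (1,1,1,1,1,1,1,1).

Now H_k = ker ∂_k / im ∂_{k+1}, so:

  H_0: rank C_0 − rank ∂_1 = 9 − 8 = 1, and the invariant factors of ∂_1 are all 1, so H_0 ≅ Z.
  H_1: rank ker ∂_1 − rank ∂_2 = (12 − 8) − 0 = 4, and there is no ∂_2, so H_1 ≅ Z^4.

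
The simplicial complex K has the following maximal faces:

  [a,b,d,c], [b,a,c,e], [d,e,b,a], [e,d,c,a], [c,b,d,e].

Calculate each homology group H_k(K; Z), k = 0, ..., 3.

H_0 = Z,  H_1 = 0,  H_2 = 0,  H_3 = Z.

Take the total order a < b < c < d < e on the vertex set. Then K (dimension 3) consists of the simplices:

  0-simplices (5): a, b, c, d, e
  1-simplices (10): ab, ac, ad, ae, bc, bd, be, cd, ce, de
  2-simplices (10): abc, abd, abe, acd, ace, ade, bcd, bce, bde, cde
  3-simplices (5): abcd, abce, abde, acde, bcde

Hence C_0 ≅ Z^5, C_1 ≅ Z^10, C_2 ≅ Z^10, C_3 ≅ Z^5.

Boundary ∂_1: C_1 → C_0 sends each edge [p,q] (with p < q) to q − p. For instance
  ∂de = e − d.
The 5×10 boundary matrix has rank 4 and Smith normal form diag(1,1,1,1).

Boundary ∂_2: C_2 → C_1 sends each 2-simplex [p,q,r] to [q,r] − [p,r] + [p,q]. For instance
  ∂abc = bc − ac + ab,
  ∂bce = ce − be + bc.
The resulting 10×10 matrix has rank 6, and its Smith normal form has invariant factors (1,1,1,1,1,1).

Boundary ∂_3: C_3 → C_2 sends each 3-simplex σ to the alternating sum Σ_i (−1)^i (σ with its i-th vertex removed). For instance
  ∂abce = bce − ace + abe − abc,
  ∂bcde = cde − bde + bce − bcd.
The 10×5 boundary matrix has rank 4 and Smith normal form diag(1,1,1,1).

Reading off H_k = ker ∂_k / im ∂_{k+1}:

  H_0: rank C_0 − rank ∂_1 = 5 − 4 = 1, and the invariant factors of ∂_1 are all 1, so H_0 ≅ Z.
  H_1: rank ker ∂_1 − rank ∂_2 = (10 − 4) − 6 = 0, and the invariant factors of ∂_2 are all 1, so H_1 ≅ 0.
  H_2: rank ker ∂_2 − rank ∂_3 = (10 − 6) − 4 = 0, and the invariant factors of ∂_3 are all 1, so H_2 ≅ 0.
  H_3: rank ker ∂_3 − rank ∂_4 = (5 − 4) − 0 = 1, and there is no ∂_4, so H_3 ≅ Z.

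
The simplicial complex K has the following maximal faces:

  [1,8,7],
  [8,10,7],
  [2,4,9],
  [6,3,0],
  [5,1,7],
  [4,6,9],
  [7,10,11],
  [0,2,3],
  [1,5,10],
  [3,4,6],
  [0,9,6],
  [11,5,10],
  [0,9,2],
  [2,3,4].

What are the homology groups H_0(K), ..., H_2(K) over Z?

H_0 = Z^2,  H_1 = Z,  H_2 = Z.

Fix the vertex order 0 < 1 < 2 < 3 < 4 < 5 < 6 < 7 < 8 < 9 < 10 < 11 and write every simplex with vertices in increasing order. Then dim K = 2 and the simplices of K are:

  0-simplices (12): [0], [1], [2], [3], [4], [5], [6], [7], [8], [9], [10], [11]
  1-simplices (24): (24 of them)
  2-simplices (14): [0,2,3], [0,2,9], [0,3,6], [0,6,9], [1,5,7], [1,5,10], [1,7,8], [2,3,4], [2,4,9], [3,4,6], [4,6,9], [5,10,11], [7,8,10], [7,10,11]

Hence C_0 ≅ Z^12, C_1 ≅ Z^24, C_2 ≅ Z^14.

Boundary ∂_1: C_1 → C_0 is given by ∂[p,q] = [q] − [p].
The 12×24 boundary matrix has rank 10 and Smith normal form diag(1,1,1,1,1,1,1,1,1,1).

Boundary ∂_2: C_2 → C_1 sends each 2-simplex [p,q,r] to [q,r] − [p,r] + [p,q]. For instance
  ∂[2,3,4] = [3,4] − [2,4] + [2,3],
  ∂[7,8,10] = [8,10] − [7,10] + [7,8].
This gives a 24×14 integer matrix of rank 13; reducing to Smith normal form yields diagonal entries (1,1,1,1,1,1,1,1,1,1,1,1,1).

Reading off H_k = ker ∂_k / im ∂_{k+1}:

  H_0: rank C_0 − rank ∂_1 = 12 − 10 = 2, and the invariant factors of ∂_1 are all 1, so H_0 = Z^2.
  H_1: rank ker ∂_1 − rank ∂_2 = (24 − 10) − 13 = 1, and the invariant factors of ∂_2 are all 1, so H_1 = Z.
  H_2: rank ker ∂_2 − rank ∂_3 = (14 − 13) − 0 = 1, and there is no ∂_3, so H_2 = Z.

As a check, the Euler characteristic is 12 − 24 + 14 = 2, which agrees with 2 − 1 + 1 = 2.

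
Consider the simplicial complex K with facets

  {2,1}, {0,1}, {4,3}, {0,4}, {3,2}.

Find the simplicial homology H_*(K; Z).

K has 5 vertices, 5 edges.
rank ∂_0 = 0, rank ∂_1 = 4 ⇒ b_0 = 5 − 0 − 4 = 1; all invariant factors of ∂_1 are 1 so no torsion. So H_0 = Z.
rank ∂_1 = 4, rank ∂_2 = 0 ⇒ b_1 = 5 − 4 − 0 = 1. So H_1 = Z.

H_0 ≅ Z,  H_1 ≅ Z.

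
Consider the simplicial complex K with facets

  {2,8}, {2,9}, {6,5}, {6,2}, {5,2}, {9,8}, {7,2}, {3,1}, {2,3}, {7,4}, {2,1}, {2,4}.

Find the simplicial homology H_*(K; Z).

K has 9 vertices, 12 edges.
rank ∂_0 = 0, rank ∂_1 = 8 ⇒ b_0 = 9 − 0 − 8 = 1; all invariant factors of ∂_1 are 1 so no torsion. So H_0 ≅ Z.
rank ∂_1 = 8, rank ∂_2 = 0 ⇒ b_1 = 12 − 8 − 0 = 4. So H_1 ≅ Z^4.

H_0 ≅ Z,  H_1 ≅ Z^4.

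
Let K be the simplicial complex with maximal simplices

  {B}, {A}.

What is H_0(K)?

H_0 = Z^2.

Take the total order A < B on the vertex set. Then K (dimension 0) consists of the simplices:

  0-simplices (2): A, B

Hence C_0 ≅ Z^2.

From H_k ≅ ker(∂_k) / im(∂_{k+1}) we obtain:

  H_0: rank C_0 − rank ∂_1 = 2 − 0 = 2, and there is no ∂_1, so H_0 = Z^2.

(K is a triangulation of a set of 2 points.)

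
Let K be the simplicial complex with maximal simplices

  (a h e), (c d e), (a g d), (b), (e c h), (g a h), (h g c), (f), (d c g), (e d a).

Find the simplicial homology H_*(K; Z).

Order the vertices as a < b < c < d < e < f < g < h. Listing each simplex with vertices in this order, K has dimension 2 with simplices:

  0-simplices (8): a, b, c, d, e, f, g, h
  1-simplices (12): ad, ae, ag, ah, cd, ce, cg, ch, de, dg, eh, gh
  2-simplices (8): ade, adg, aeh, agh, cde, cdg, ceh, cgh

Hence C_0 ≅ Z^8, C_1 ≅ Z^12, C_2 ≅ Z^8.

∂_1: C_1 → C_0 sends each edge [p,q] (with p < q) to q − p. For instance
  ∂ah = h − a.
This gives a 8×12 integer matrix of rank 5; reducing to Smith normal form yields diagonal entries (1,1,1,1,1).

∂_2: C_2 → C_1 sends each 2-simplex [p,q,r] to [q,r] − [p,r] + [p,q]. For instance
  ∂agh = gh − ah + ag,
  ∂cde = de − ce + cd.
As a 12×8 matrix over Z this has rank 7, with invariant factors (1,1,1,1,1,1,1).

Reading off H_k = ker ∂_k / im ∂_{k+1}:

  H_0: rank C_0 − rank ∂_1 = 8 − 5 = 3, and the invariant factors of ∂_1 are all 1, so H_0 ≅ Z^3.
  H_1: rank ker ∂_1 − rank ∂_2 = (12 − 5) − 7 = 0, and the invariant factors of ∂_2 are all 1, so H_1 ≅ 0.
  H_2: rank ker ∂_2 − rank ∂_3 = (8 − 7) − 0 = 1, and there is no ∂_3, so H_2 ≅ Z.

(K is a triangulation of the disjoint union of a set of 2 points and the 2-sphere S^2.)

H_0 = Z^3,  H_1 = 0,  H_2 = Z.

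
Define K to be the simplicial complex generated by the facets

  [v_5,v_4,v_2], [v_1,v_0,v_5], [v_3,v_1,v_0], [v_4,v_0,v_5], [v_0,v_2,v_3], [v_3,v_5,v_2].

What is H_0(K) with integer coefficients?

Order the vertices as v_0 < v_1 < v_2 < v_3 < v_4 < v_5. Listing each simplex with vertices in this order, K has dimension 2 with simplices:

  0-simplices (6): [v_0], [v_1], [v_2], [v_3], [v_4], [v_5]
  1-simplices (12): [v_0,v_1], [v_0,v_2], [v_0,v_3], [v_0,v_4], [v_0,v_5], [v_1,v_3], [v_1,v_5], [v_2,v_3], [v_2,v_4], [v_2,v_5], [v_3,v_5], [v_4,v_5]
  2-simplices (6): [v_0,v_1,v_3], [v_0,v_1,v_5], [v_0,v_2,v_3], [v_0,v_4,v_5], [v_2,v_3,v_5], [v_2,v_4,v_5]

Hence C_0 ≅ Z^6, C_1 ≅ Z^12, C_2 ≅ Z^6.

∂_1: C_1 → C_0 is given by ∂[p,q] = [q] − [p].
As a 6×12 matrix over Z this has rank 5, with invariant factors (1,1,1,1,1).

∂_2: C_2 → C_1 sends each 2-simplex [p,q,r] to [q,r] − [p,r] + [p,q]. For instance
  ∂[v_2,v_4,v_5] = [v_4,v_5] − [v_2,v_5] + [v_2,v_4],
  ∂[v_0,v_4,v_5] = [v_4,v_5] − [v_0,v_5] + [v_0,v_4].
The resulting 12×6 matrix has rank 6, and its Smith normal form has invariant factors (1,1,1,1,1,1).

From H_k ≅ ker(∂_k) / im(∂_{k+1}) we obtain:

  H_0: rank C_0 − rank ∂_1 = 6 − 5 = 1, and the invariant factors of ∂_1 are all 1, so H_0 ≅ Z.

H_0 ≅ Z.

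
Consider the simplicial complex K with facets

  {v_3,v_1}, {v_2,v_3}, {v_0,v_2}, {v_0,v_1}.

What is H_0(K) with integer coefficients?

Fix the vertex order v_0 < v_1 < v_2 < v_3 and write every simplex with vertices in increasing order. Then dim K = 1 and the simplices of K are:

  0-simplices (4): [v_0], [v_1], [v_2], [v_3]
  1-simplices (4): [v_0,v_1], [v_0,v_2], [v_1,v_3], [v_2,v_3]

giving chain groups C_0 ≅ Z^4, C_1 ≅ Z^4.

The boundary map ∂_1: C_1 → C_0 is given by ∂[p,q] = [q] − [p]. For instance
  ∂[v_2,v_3] = [v_3] − [v_2].
The 4×4 boundary matrix has rank 3 and Smith normal form diag(1,1,1).

From H_k ≅ ker(∂_k) / im(∂_{k+1}) we obtain:

  H_0: rank C_0 − rank ∂_1 = 4 − 3 = 1, and the invariant factors of ∂_1 are all 1, so H_0 ≅ Z.

H_0 = Z.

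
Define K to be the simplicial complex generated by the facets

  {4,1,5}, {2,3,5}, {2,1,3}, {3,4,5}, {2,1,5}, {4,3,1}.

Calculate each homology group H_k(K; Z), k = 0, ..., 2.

Take the total order 1 < 2 < 3 < 4 < 5 on the vertex set. Then K (dimension 2) consists of the simplices:

  0-simplices (5): [1], [2], [3], [4], [5]
  1-simplices (9): [1,2], [1,3], [1,4], [1,5], [2,3], [2,5], [3,4], [3,5], [4,5]
  2-simplices (6): [1,2,3], [1,2,5], [1,3,4], [1,4,5], [2,3,5], [3,4,5]

Hence C_0 ≅ Z^5, C_1 ≅ Z^9, C_2 ≅ Z^6.

∂_1: C_1 → C_0 sends each edge [p,q] (with p < q) to q − p. For instance
  ∂[2,5] = [5] − [2].
The resulting 5×9 matrix has rank 4, and its Smith normal form has invariant factors (1,1,1,1).

∂_2: C_2 → C_1 acts by ∂[p,q,r] = [q,r] − [p,r] + [p,q]. For instance
  ∂[2,3,5] = [3,5] − [2,5] + [2,3],
  ∂[1,3,4] = [3,4] − [1,4] + [1,3].
The resulting 9×6 matrix has rank 5, and its Smith normal form has invariant factors (1,1,1,1,1).

Reading off H_k = ker ∂_k / im ∂_{k+1}:

  H_0: rank C_0 − rank ∂_1 = 5 − 4 = 1, and the invariant factors of ∂_1 are all 1, so H_0 ≅ Z.
  H_1: rank ker ∂_1 − rank ∂_2 = (9 − 4) − 5 = 0, and the invariant factors of ∂_2 are all 1, so H_1 ≅ 0.
  H_2: rank ker ∂_2 − rank ∂_3 = (6 − 5) − 0 = 1, and there is no ∂_3, so H_2 ≅ Z.

As a check, the Euler characteristic is 5 − 9 + 6 = 2, which agrees with 1 − 0 + 1 = 2.

H_0 = Z,  H_1 = 0,  H_2 = Z.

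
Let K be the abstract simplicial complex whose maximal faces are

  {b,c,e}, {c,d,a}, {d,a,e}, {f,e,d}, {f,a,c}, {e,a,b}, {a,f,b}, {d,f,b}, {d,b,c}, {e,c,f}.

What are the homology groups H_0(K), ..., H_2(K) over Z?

H_0 = Z,  H_1 = Z/2,  H_2 = 0.

Order the vertices as a < b < c < d < e < f. Listing each simplex with vertices in this order, K has dimension 2 with simplices:

  0-simplices (6): a, b, c, d, e, f
  1-simplices (15): ab, ac, ad, ae, af, bc, bd, be, bf, cd, ce, cf, de, df, ef
  2-simplices (10): abe, abf, acd, acf, ade, bcd, bce, bdf, cef, def

so the chain groups are C_0 ≅ Z^6, C_1 ≅ Z^15, C_2 ≅ Z^10.

The boundary map ∂_1: C_1 → C_0 maps an edge to its endpoints' difference, ∂[p,q] = q − p. For instance
  ∂ad = d − a.
The 6×15 boundary matrix has rank 5 and Smith normal form diag(1,1,1,1,1).

Boundary ∂_2: C_2 → C_1 sends each 2-simplex [p,q,r] to [q,r] − [p,r] + [p,q]. For instance
  ∂bdf = df − bf + bd,
  ∂def = ef − df + de.
As a 15×10 matrix over Z this has rank 10, with invariant factors (1,1,1,1,1,1,1,1,1,2).

Reading off H_k = ker ∂_k / im ∂_{k+1}:

  H_0: rank C_0 − rank ∂_1 = 6 − 5 = 1, and the invariant factors of ∂_1 are all 1, so H_0 ≅ Z.
  H_1: rank ker ∂_1 − rank ∂_2 = (15 − 5) − 10 = 0, and ∂_2 has invariant factor 2 > 1, so H_1 ≅ Z/2.
  H_2: rank ker ∂_2 − rank ∂_3 = (10 − 10) − 0 = 0, and there is no ∂_3, so H_2 ≅ 0.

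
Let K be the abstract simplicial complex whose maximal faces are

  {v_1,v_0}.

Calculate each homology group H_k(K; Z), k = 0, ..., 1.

H_0 = Z,  H_1 = 0.

We work with the vertex ordering v_0 < v_1. The simplices of K, each written with vertices in increasing order, are:

  0-simplices (2): [v_0], [v_1]
  1-simplices (1): [v_0,v_1]

giving chain groups C_0 ≅ Z^2, C_1 ≅ Z^1.

∂_1: C_1 → C_0 sends each edge [p,q] (with p < q) to q − p.
The 2×1 boundary matrix has rank 1 and Smith normal form diag(1).

Computing H_k = (kernel of ∂_k) / (image of ∂_{k+1}):

  H_0: rank C_0 − rank ∂_1 = 2 − 1 = 1, and the invariant factors of ∂_1 are all 1, so H_0 ≅ Z.
  H_1: rank ker ∂_1 − rank ∂_2 = (1 − 1) − 0 = 0, and there is no ∂_2, so H_1 ≅ 0.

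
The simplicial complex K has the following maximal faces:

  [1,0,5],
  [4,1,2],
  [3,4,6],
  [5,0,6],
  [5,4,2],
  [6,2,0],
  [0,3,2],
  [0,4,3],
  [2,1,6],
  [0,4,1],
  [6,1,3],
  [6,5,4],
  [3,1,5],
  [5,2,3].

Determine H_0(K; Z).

Order the vertices as 0 < 1 < 2 < 3 < 4 < 5 < 6. Listing each simplex with vertices in this order, K has dimension 2 with simplices:

  0-simplices (7): [0], [1], [2], [3], [4], [5], [6]
  1-simplices (21): [0,1], [0,2], [0,3], [0,4], [0,5], [0,6], [1,2], [1,3], [1,4], [1,5], [1,6], [2,3], [2,4], [2,5], [2,6], [3,4], [3,5], [3,6], [4,5], [4,6], [5,6]
  2-simplices (14): [0,1,4], [0,1,5], [0,2,3], [0,2,6], [0,3,4], [0,5,6], [1,2,4], [1,2,6], [1,3,5], [1,3,6], [2,3,5], [2,4,5], [3,4,6], [4,5,6]

so the chain groups are C_0 ≅ Z^7, C_1 ≅ Z^21, C_2 ≅ Z^14.

The boundary map ∂_1: C_1 → C_0 maps an edge to its endpoints' difference, ∂[p,q] = q − p. For instance
  ∂[3,4] = [4] − [3].
The 7×21 boundary matrix has rank 6 and Smith normal form diag(1,1,1,1,1,1).

The boundary map ∂_2: C_2 → C_1 maps a triangle to the signed sum of its edges. For instance
  ∂[0,2,6] = [2,6] − [0,6] + [0,2],
  ∂[3,4,6] = [4,6] − [3,6] + [3,4].
This gives a 21×14 integer matrix of rank 13; reducing to Smith normal form yields diagonal entries (1,1,1,1,1,1,1,1,1,1,1,1,1).

Now H_k = ker ∂_k / im ∂_{k+1}, so:

  H_0: rank C_0 − rank ∂_1 = 7 − 6 = 1, and the invariant factors of ∂_1 are all 1, so H_0 ≅ Z.

H_0 ≅ Z.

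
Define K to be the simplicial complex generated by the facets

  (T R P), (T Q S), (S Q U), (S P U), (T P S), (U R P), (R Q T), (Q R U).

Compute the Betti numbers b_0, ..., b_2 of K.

Fix the vertex order P < Q < R < S < T < U and write every simplex with vertices in increasing order. Then dim K = 2 and the simplices of K are:

  0-simplices (6): P, Q, R, S, T, U
  1-simplices (12): PR, PS, PT, PU, QR, QS, QT, QU, RT, RU, ST, SU
  2-simplices (8): PRT, PRU, PST, PSU, QRT, QRU, QST, QSU

so the chain groups are C_0 ≅ Z^6, C_1 ≅ Z^12, C_2 ≅ Z^8.

Boundary ∂_1: C_1 → C_0 sends each edge [p,q] (with p < q) to q − p. For instance
  ∂PR = R − P.
The resulting 6×12 matrix has rank 5, and its Smith normal form has invariant factors (1,1,1,1,1).

Boundary ∂_2: C_2 → C_1 sends each 2-simplex [p,q,r] to [q,r] − [p,r] + [p,q]. For instance
  ∂QST = ST − QT + QS,
  ∂QRU = RU − QU + QR.
The resulting 12×8 matrix has rank 7, and its Smith normal form has invariant factors (1,1,1,1,1,1,1).

Now H_k = ker ∂_k / im ∂_{k+1}, so:

  H_0: rank C_0 − rank ∂_1 = 6 − 5 = 1, and the invariant factors of ∂_1 are all 1, so H_0 = Z.
  H_1: rank ker ∂_1 − rank ∂_2 = (12 − 5) − 7 = 0, and the invariant factors of ∂_2 are all 1, so H_1 = 0.
  H_2: rank ker ∂_2 − rank ∂_3 = (8 − 7) − 0 = 1, and there is no ∂_3, so H_2 = Z.

Hence the Betti numbers are b_0 = 1, b_1 = 0, b_2 = 1.

b_0 = 1, b_1 = 0, b_2 = 1.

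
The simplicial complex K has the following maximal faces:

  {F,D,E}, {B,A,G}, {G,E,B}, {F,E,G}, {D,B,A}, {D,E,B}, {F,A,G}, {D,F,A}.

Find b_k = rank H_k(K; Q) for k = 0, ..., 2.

b_0 = 1, b_1 = 0, b_2 = 1.

We work with the vertex ordering A < B < D < E < F < G. The simplices of K, each written with vertices in increasing order, are:

  0-simplices (6): A, B, D, E, F, G
  1-simplices (12): AB, AD, AF, AG, BD, BE, BG, DE, DF, EF, EG, FG
  2-simplices (8): ABD, ABG, ADF, AFG, BDE, BEG, DEF, EFG

so the chain groups are C_0 ≅ Z^6, C_1 ≅ Z^12, C_2 ≅ Z^8.

∂_1: C_1 → C_0 is given by ∂[p,q] = [q] − [p]. For instance
  ∂BD = D − B.
The resulting 6×12 matrix has rank 5, and its Smith normal form has invariant factors (1,1,1,1,1).

∂_2: C_2 → C_1 sends each 2-simplex [p,q,r] to [q,r] − [p,r] + [p,q]. For instance
  ∂EFG = FG − EG + EF,
  ∂BDE = DE − BE + BD.
This gives a 12×8 integer matrix of rank 7; reducing to Smith normal form yields diagonal entries (1,1,1,1,1,1,1).

From H_k ≅ ker(∂_k) / im(∂_{k+1}) we obtain:

  H_0: rank C_0 − rank ∂_1 = 6 − 5 = 1, and the invariant factors of ∂_1 are all 1, so H_0 ≅ Z.
  H_1: rank ker ∂_1 − rank ∂_2 = (12 − 5) − 7 = 0, and the invariant factors of ∂_2 are all 1, so H_1 ≅ 0.
  H_2: rank ker ∂_2 − rank ∂_3 = (8 − 7) − 0 = 1, and there is no ∂_3, so H_2 ≅ Z.

As a check, the Euler characteristic is 6 − 12 + 8 = 2, which agrees with 1 − 0 + 1 = 2.

Hence the Betti numbers are b_0 = 1, b_1 = 0, b_2 = 1.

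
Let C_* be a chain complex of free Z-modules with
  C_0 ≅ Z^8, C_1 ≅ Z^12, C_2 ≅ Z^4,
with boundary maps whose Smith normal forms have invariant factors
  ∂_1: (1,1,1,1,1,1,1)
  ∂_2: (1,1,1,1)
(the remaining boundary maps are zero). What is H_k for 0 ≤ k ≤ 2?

H_0: b_0 = 8 − 0 − 7 = 1; torsion from ∂_1 factors > 1: none. So H_0 ≅ Z.
H_1: b_1 = 12 − 7 − 4 = 1; torsion from ∂_2 factors > 1: none. So H_1 ≅ Z.
H_2: b_2 = 4 − 4 − 0 = 0; torsion from ∂_3 factors > 1: none. So H_2 ≅ 0.

H_0 ≅ Z,  H_1 ≅ Z,  H_2 = 0.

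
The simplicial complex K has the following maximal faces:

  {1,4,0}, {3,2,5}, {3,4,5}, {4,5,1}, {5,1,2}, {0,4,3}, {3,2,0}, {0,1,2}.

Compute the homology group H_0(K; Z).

Order the vertices as 0 < 1 < 2 < 3 < 4 < 5. Listing each simplex with vertices in this order, K has dimension 2 with simplices:

  0-simplices (6): [0], [1], [2], [3], [4], [5]
  1-simplices (12): [0,1], [0,2], [0,3], [0,4], [1,2], [1,4], [1,5], [2,3], [2,5], [3,4], [3,5], [4,5]
  2-simplices (8): [0,1,2], [0,1,4], [0,2,3], [0,3,4], [1,2,5], [1,4,5], [2,3,5], [3,4,5]

so the chain groups are C_0 ≅ Z^6, C_1 ≅ Z^12, C_2 ≅ Z^8.

Boundary ∂_1: C_1 → C_0 is given by ∂[p,q] = [q] − [p]. For instance
  ∂[1,5] = [5] − [1].
The 6×12 boundary matrix has rank 5 and Smith normal form diag(1,1,1,1,1).

∂_2: C_2 → C_1 maps a triangle to the signed sum of its edges. For instance
  ∂[3,4,5] = [4,5] − [3,5] + [3,4],
  ∂[0,2,3] = [2,3] − [0,3] + [0,2].
The resulting 12×8 matrix has rank 7, and its Smith normal form has invariant factors (1,1,1,1,1,1,1).

Computing H_k = (kernel of ∂_k) / (image of ∂_{k+1}):

  H_0: rank C_0 − rank ∂_1 = 6 − 5 = 1, and the invariant factors of ∂_1 are all 1, so H_0 = Z.

H_0 ≅ Z.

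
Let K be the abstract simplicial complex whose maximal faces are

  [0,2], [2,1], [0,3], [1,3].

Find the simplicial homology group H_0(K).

H_0 = Z.

We work with the vertex ordering 0 < 1 < 2 < 3. The simplices of K, each written with vertices in increasing order, are:

  0-simplices (4): [0], [1], [2], [3]
  1-simplices (4): [0,2], [0,3], [1,2], [1,3]

giving chain groups C_0 ≅ Z^4, C_1 ≅ Z^4.

Boundary ∂_1: C_1 → C_0 maps an edge to its endpoints' difference, ∂[p,q] = q − p.
As a 4×4 matrix over Z this has rank 3, with invariant factors (1,1,1).

From H_k ≅ ker(∂_k) / im(∂_{k+1}) we obtain:

  H_0: rank C_0 − rank ∂_1 = 4 − 3 = 1, and the invariant factors of ∂_1 are all 1, so H_0 = Z.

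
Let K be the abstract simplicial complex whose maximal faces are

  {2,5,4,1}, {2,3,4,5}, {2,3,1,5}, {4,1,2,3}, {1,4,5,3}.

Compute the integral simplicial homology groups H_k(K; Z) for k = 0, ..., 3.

H_0 = Z,  H_1 = 0,  H_2 = 0,  H_3 = Z.

Order the vertices as 1 < 2 < 3 < 4 < 5. Listing each simplex with vertices in this order, K has dimension 3 with simplices:

  0-simplices (5): [1], [2], [3], [4], [5]
  1-simplices (10): [1,2], [1,3], [1,4], [1,5], [2,3], [2,4], [2,5], [3,4], [3,5], [4,5]
  2-simplices (10): [1,2,3], [1,2,4], [1,2,5], [1,3,4], [1,3,5], [1,4,5], [2,3,4], [2,3,5], [2,4,5], [3,4,5]
  3-simplices (5): [1,2,3,4], [1,2,3,5], [1,2,4,5], [1,3,4,5], [2,3,4,5]

giving chain groups C_0 ≅ Z^5, C_1 ≅ Z^10, C_2 ≅ Z^10, C_3 ≅ Z^5.

Boundary ∂_1: C_1 → C_0 maps an edge to its endpoints' difference, ∂[p,q] = q − p.
As a 5×10 matrix over Z this has rank 4, with invariant factors (1,1,1,1).

The boundary map ∂_2: C_2 → C_1 acts by ∂[p,q,r] = [q,r] − [p,r] + [p,q]. For instance
  ∂[1,3,4] = [3,4] − [1,4] + [1,3],
  ∂[1,4,5] = [4,5] − [1,5] + [1,4].
The 10×10 boundary matrix has rank 6 and Smith normal form diag(1,1,1,1,1,1).

The boundary map ∂_3: C_3 → C_2 sends each 3-simplex σ to the alternating sum Σ_i (−1)^i (σ with its i-th vertex removed). For instance
  ∂[1,3,4,5] = [3,4,5] − [1,4,5] + [1,3,5] − [1,3,4],
  ∂[1,2,3,5] = [2,3,5] − [1,3,5] + [1,2,5] − [1,2,3].
The 10×5 boundary matrix has rank 4 and Smith normal form diag(1,1,1,1).

Computing H_k = (kernel of ∂_k) / (image of ∂_{k+1}):

  H_0: rank C_0 − rank ∂_1 = 5 − 4 = 1, and the invariant factors of ∂_1 are all 1, so H_0 = Z.
  H_1: rank ker ∂_1 − rank ∂_2 = (10 − 4) − 6 = 0, and the invariant factors of ∂_2 are all 1, so H_1 = 0.
  H_2: rank ker ∂_2 − rank ∂_3 = (10 − 6) − 4 = 0, and the invariant factors of ∂_3 are all 1, so H_2 = 0.
  H_3: rank ker ∂_3 − rank ∂_4 = (5 − 4) − 0 = 1, and there is no ∂_4, so H_3 = Z.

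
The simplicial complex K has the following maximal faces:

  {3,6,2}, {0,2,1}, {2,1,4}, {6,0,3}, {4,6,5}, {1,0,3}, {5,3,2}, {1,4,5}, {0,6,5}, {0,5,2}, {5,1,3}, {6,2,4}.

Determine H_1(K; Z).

We work with the vertex ordering 0 < 1 < 2 < 3 < 4 < 5 < 6. The simplices of K, each written with vertices in increasing order, are:

  0-simplices (7): [0], [1], [2], [3], [4], [5], [6]
  1-simplices (18): [0,1], [0,2], [0,3], [0,5], [0,6], [1,2], [1,3], [1,4], [1,5], [2,3], [2,4], [2,5], [2,6], [3,5], [3,6], [4,5], [4,6], [5,6]
  2-simplices (12): [0,1,2], [0,1,3], [0,2,5], [0,3,6], [0,5,6], [1,2,4], [1,3,5], [1,4,5], [2,3,5], [2,3,6], [2,4,6], [4,5,6]

so the chain groups are C_0 ≅ Z^7, C_1 ≅ Z^18, C_2 ≅ Z^12.

∂_1: C_1 → C_0 maps an edge to its endpoints' difference, ∂[p,q] = q − p. For instance
  ∂[5,6] = [6] − [5].
The 7×18 boundary matrix has rank 6 and Smith normal form diag(1,1,1,1,1,1).

The boundary map ∂_2: C_2 → C_1 acts by ∂[p,q,r] = [q,r] − [p,r] + [p,q]. For instance
  ∂[4,5,6] = [5,6] − [4,6] + [4,5],
  ∂[2,4,6] = [4,6] − [2,6] + [2,4].
The resulting 18×12 matrix has rank 12, and its Smith normal form has invariant factors (1,1,1,1,1,1,1,1,1,1,1,2).

From H_k ≅ ker(∂_k) / im(∂_{k+1}) we obtain:

  H_1: rank ker ∂_1 − rank ∂_2 = (18 − 6) − 12 = 0, and ∂_2 has invariant factor 2 > 1, so H_1 ≅ Z/2.

H_1 ≅ Z/2.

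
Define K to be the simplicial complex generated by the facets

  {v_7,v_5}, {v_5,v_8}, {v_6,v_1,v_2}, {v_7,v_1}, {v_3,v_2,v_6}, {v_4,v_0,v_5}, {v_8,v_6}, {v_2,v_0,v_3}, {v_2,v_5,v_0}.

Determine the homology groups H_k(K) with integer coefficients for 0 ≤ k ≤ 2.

K has 9 vertices, 15 edges, 5 triangles.
rank ∂_0 = 0, rank ∂_1 = 8 ⇒ b_0 = 9 − 0 − 8 = 1; all invariant factors of ∂_1 are 1 so no torsion. So H_0 ≅ Z.
rank ∂_1 = 8, rank ∂_2 = 5 ⇒ b_1 = 15 − 8 − 5 = 2; all invariant factors of ∂_2 are 1 so no torsion. So H_1 ≅ Z^2.
rank ∂_2 = 5, rank ∂_3 = 0 ⇒ b_2 = 5 − 5 − 0 = 0. So H_2 ≅ 0.

H_0 = Z,  H_1 = Z^2,  H_2 = 0.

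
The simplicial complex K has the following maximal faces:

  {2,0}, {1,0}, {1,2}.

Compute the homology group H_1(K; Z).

H_1 = Z.

K has 3 vertices, 3 edges.
rank ∂_1 = 2, rank ∂_2 = 0 ⇒ b_1 = 3 − 2 − 0 = 1. So H_1 = Z.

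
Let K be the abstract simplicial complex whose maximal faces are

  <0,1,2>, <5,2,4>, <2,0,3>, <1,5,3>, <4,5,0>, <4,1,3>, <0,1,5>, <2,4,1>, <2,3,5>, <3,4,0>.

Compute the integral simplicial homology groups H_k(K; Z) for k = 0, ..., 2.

Take the total order 0 < 1 < 2 < 3 < 4 < 5 on the vertex set. Then K (dimension 2) consists of the simplices:

  0-simplices (6): [0], [1], [2], [3], [4], [5]
  1-simplices (15): [0,1], [0,2], [0,3], [0,4], [0,5], [1,2], [1,3], [1,4], [1,5], [2,3], [2,4], [2,5], [3,4], [3,5], [4,5]
  2-simplices (10): [0,1,2], [0,1,5], [0,2,3], [0,3,4], [0,4,5], [1,2,4], [1,3,4], [1,3,5], [2,3,5], [2,4,5]

Hence C_0 ≅ Z^6, C_1 ≅ Z^15, C_2 ≅ Z^10.

Boundary ∂_1: C_1 → C_0 is given by ∂[p,q] = [q] − [p]. For instance
  ∂[1,4] = [4] − [1].
The 6×15 boundary matrix has rank 5 and Smith normal form diag(1,1,1,1,1).

Boundary ∂_2: C_2 → C_1 acts by ∂[p,q,r] = [q,r] − [p,r] + [p,q]. For instance
  ∂[0,1,5] = [1,5] − [0,5] + [0,1],
  ∂[0,4,5] = [4,5] − [0,5] + [0,4].
The 15×10 boundary matrix has rank 10 and Smith normal form diag(1,1,1,1,1,1,1,1,1,2).

Now H_k = ker ∂_k / im ∂_{k+1}, so:

  H_0: rank C_0 − rank ∂_1 = 6 − 5 = 1, and the invariant factors of ∂_1 are all 1, so H_0 = Z.
  H_1: rank ker ∂_1 − rank ∂_2 = (15 − 5) − 10 = 0, and ∂_2 has invariant factor 2 > 1, so H_1 = Z/2.
  H_2: rank ker ∂_2 − rank ∂_3 = (10 − 10) − 0 = 0, and there is no ∂_3, so H_2 = 0.

H_0 ≅ Z,  H_1 ≅ Z/2,  H_2 = 0.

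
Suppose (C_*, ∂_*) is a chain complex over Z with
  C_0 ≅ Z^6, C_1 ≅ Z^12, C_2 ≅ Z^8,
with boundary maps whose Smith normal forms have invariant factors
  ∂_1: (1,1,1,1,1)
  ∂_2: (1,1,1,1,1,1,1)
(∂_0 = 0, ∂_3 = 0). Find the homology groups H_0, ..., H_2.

H_0: b_0 = 6 − 0 − 5 = 1; torsion from ∂_1 factors > 1: none. So H_0 = Z.
H_1: b_1 = 12 − 5 − 7 = 0; torsion from ∂_2 factors > 1: none. So H_1 = 0.
H_2: b_2 = 8 − 7 − 0 = 1; torsion from ∂_3 factors > 1: none. So H_2 = Z.

H_0 = Z,  H_1 = 0,  H_2 = Z.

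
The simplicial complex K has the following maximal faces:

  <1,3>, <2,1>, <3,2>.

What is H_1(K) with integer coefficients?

H_1 = Z.

We work with the vertex ordering 1 < 2 < 3. The simplices of K, each written with vertices in increasing order, are:

  0-simplices (3): [1], [2], [3]
  1-simplices (3): [1,2], [1,3], [2,3]

giving chain groups C_0 ≅ Z^3, C_1 ≅ Z^3.

The boundary map ∂_1: C_1 → C_0 is given by ∂[p,q] = [q] − [p].
As a 3×3 matrix over Z this has rank 2, with invariant factors (1,1).

Now H_k = ker ∂_k / im ∂_{k+1}, so:

  H_1: rank ker ∂_1 − rank ∂_2 = (3 − 2) − 0 = 1, and there is no ∂_2, so H_1 = Z.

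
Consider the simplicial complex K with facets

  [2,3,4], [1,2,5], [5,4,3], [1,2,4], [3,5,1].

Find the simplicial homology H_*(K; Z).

H_0 ≅ Z,  H_1 ≅ Z,  H_2 = 0.

Fix the vertex order 1 < 2 < 3 < 4 < 5 and write every simplex with vertices in increasing order. Then dim K = 2 and the simplices of K are:

  0-simplices (5): [1], [2], [3], [4], [5]
  1-simplices (10): [1,2], [1,3], [1,4], [1,5], [2,3], [2,4], [2,5], [3,4], [3,5], [4,5]
  2-simplices (5): [1,2,4], [1,2,5], [1,3,5], [2,3,4], [3,4,5]

so the chain groups are C_0 ≅ Z^5, C_1 ≅ Z^10, C_2 ≅ Z^5.

∂_1: C_1 → C_0 sends each edge [p,q] (with p < q) to q − p.
This gives a 5×10 integer matrix of rank 4; reducing to Smith normal form yields diagonal entries (1,1,1,1).

Boundary ∂_2: C_2 → C_1 acts by ∂[p,q,r] = [q,r] − [p,r] + [p,q]. For instance
  ∂[1,2,4] = [2,4] − [1,4] + [1,2],
  ∂[2,3,4] = [3,4] − [2,4] + [2,3].
As a 10×5 matrix over Z this has rank 5, with invariant factors (1,1,1,1,1).

Computing H_k = (kernel of ∂_k) / (image of ∂_{k+1}):

  H_0: rank C_0 − rank ∂_1 = 5 − 4 = 1, and the invariant factors of ∂_1 are all 1, so H_0 ≅ Z.
  H_1: rank ker ∂_1 − rank ∂_2 = (10 − 4) − 5 = 1, and the invariant factors of ∂_2 are all 1, so H_1 ≅ Z.
  H_2: rank ker ∂_2 − rank ∂_3 = (5 − 5) − 0 = 0, and there is no ∂_3, so H_2 ≅ 0.

(K is a triangulation of the Möbius band.)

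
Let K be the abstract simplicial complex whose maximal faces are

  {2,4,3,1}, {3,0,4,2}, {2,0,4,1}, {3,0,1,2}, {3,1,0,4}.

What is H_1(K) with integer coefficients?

H_1 = 0.

Take the total order 0 < 1 < 2 < 3 < 4 on the vertex set. Then K (dimension 3) consists of the simplices:

  0-simplices (5): [0], [1], [2], [3], [4]
  1-simplices (10): [0,1], [0,2], [0,3], [0,4], [1,2], [1,3], [1,4], [2,3], [2,4], [3,4]
  2-simplices (10): [0,1,2], [0,1,3], [0,1,4], [0,2,3], [0,2,4], [0,3,4], [1,2,3], [1,2,4], [1,3,4], [2,3,4]
  3-simplices (5): [0,1,2,3], [0,1,2,4], [0,1,3,4], [0,2,3,4], [1,2,3,4]

Hence C_0 ≅ Z^5, C_1 ≅ Z^10, C_2 ≅ Z^10, C_3 ≅ Z^5.

∂_1: C_1 → C_0 maps an edge to its endpoints' difference, ∂[p,q] = q − p. For instance
  ∂[1,4] = [4] − [1].
This gives a 5×10 integer matrix of rank 4; reducing to Smith normal form yields diagonal entries (1,1,1,1).

∂_2: C_2 → C_1 sends each 2-simplex [p,q,r] to [q,r] − [p,r] + [p,q]. For instance
  ∂[0,1,2] = [1,2] − [0,2] + [0,1],
  ∂[0,1,4] = [1,4] − [0,4] + [0,1].
The resulting 10×10 matrix has rank 6, and its Smith normal form has invariant factors (1,1,1,1,1,1).

∂_3: C_3 → C_2 sends each 3-simplex σ to the alternating sum Σ_i (−1)^i (σ with its i-th vertex removed). For instance
  ∂[0,2,3,4] = [2,3,4] − [0,3,4] + [0,2,4] − [0,2,3],
  ∂[0,1,2,3] = [1,2,3] − [0,2,3] + [0,1,3] − [0,1,2].
The resulting 10×5 matrix has rank 4, and its Smith normal form has invariant factors (1,1,1,1).

Now H_k = ker ∂_k / im ∂_{k+1}, so:

  H_1: rank ker ∂_1 − rank ∂_2 = (10 − 4) − 6 = 0, and the invariant factors of ∂_2 are all 1, so H_1 ≅ 0.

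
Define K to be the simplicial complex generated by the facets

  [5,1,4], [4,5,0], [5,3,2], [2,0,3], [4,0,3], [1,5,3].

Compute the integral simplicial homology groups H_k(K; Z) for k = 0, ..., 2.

H_0 ≅ Z,  H_1 ≅ Z,  H_2 = 0.

Order the vertices as 0 < 1 < 2 < 3 < 4 < 5. Listing each simplex with vertices in this order, K has dimension 2 with simplices:

  0-simplices (6): [0], [1], [2], [3], [4], [5]
  1-simplices (12): [0,2], [0,3], [0,4], [0,5], [1,3], [1,4], [1,5], [2,3], [2,5], [3,4], [3,5], [4,5]
  2-simplices (6): [0,2,3], [0,3,4], [0,4,5], [1,3,5], [1,4,5], [2,3,5]

so the chain groups are C_0 ≅ Z^6, C_1 ≅ Z^12, C_2 ≅ Z^6.

Boundary ∂_1: C_1 → C_0 sends each edge [p,q] (with p < q) to q − p.
This gives a 6×12 integer matrix of rank 5; reducing to Smith normal form yields diagonal entries (1,1,1,1,1).

∂_2: C_2 → C_1 sends each 2-simplex [p,q,r] to [q,r] − [p,r] + [p,q]. For instance
  ∂[2,3,5] = [3,5] − [2,5] + [2,3],
  ∂[1,3,5] = [3,5] − [1,5] + [1,3].
The 12×6 boundary matrix has rank 6 and Smith normal form diag(1,1,1,1,1,1).

From H_k ≅ ker(∂_k) / im(∂_{k+1}) we obtain:

  H_0: rank C_0 − rank ∂_1 = 6 − 5 = 1, and the invariant factors of ∂_1 are all 1, so H_0 = Z.
  H_1: rank ker ∂_1 − rank ∂_2 = (12 − 5) − 6 = 1, and the invariant factors of ∂_2 are all 1, so H_1 = Z.
  H_2: rank ker ∂_2 − rank ∂_3 = (6 − 6) − 0 = 0, and there is no ∂_3, so H_2 = 0.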